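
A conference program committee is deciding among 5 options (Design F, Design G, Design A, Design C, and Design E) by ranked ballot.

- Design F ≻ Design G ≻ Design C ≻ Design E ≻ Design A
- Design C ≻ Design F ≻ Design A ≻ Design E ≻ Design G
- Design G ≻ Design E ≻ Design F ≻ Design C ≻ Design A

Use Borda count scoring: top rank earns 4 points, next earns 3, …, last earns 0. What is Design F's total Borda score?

Borda scores:
  Design F: 4 + 3 + 2 = 9
  Design G: 3 + 0 + 4 = 7
  Design A: 0 + 2 + 0 = 2
  Design C: 2 + 4 + 1 = 7
  Design E: 1 + 1 + 3 = 5

9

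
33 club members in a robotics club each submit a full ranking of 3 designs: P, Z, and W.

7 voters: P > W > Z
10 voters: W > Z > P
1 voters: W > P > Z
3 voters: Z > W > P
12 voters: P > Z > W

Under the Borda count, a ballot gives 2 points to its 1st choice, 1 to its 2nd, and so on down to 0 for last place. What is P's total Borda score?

Borda scores:
  P: 7·2 + 10·0 + 1 + 3·0 + 12·2 = 39
  Z: 7·0 + 10·1 + 0 + 3·2 + 12·1 = 28
  W: 7·1 + 10·2 + 2 + 3·1 + 12·0 = 32

39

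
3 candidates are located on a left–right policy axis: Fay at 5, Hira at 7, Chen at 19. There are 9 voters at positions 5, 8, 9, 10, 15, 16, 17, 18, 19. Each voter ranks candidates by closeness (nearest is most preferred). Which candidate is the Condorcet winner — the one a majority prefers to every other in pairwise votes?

With single-peaked preferences on a line, the Condorcet winner is the candidate closest to the median voter.
The median voter (position 15) is closest to Chen at 19.
Check: Chen vs Hira — voters closer to Chen: 5 of 9.

Chen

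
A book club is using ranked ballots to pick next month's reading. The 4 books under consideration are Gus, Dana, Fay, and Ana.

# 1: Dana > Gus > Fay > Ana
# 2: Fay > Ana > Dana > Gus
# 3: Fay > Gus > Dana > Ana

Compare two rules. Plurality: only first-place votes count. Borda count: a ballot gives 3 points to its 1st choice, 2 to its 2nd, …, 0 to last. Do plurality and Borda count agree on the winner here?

Plurality first-place counts: Gus 0, Dana 1, Fay 2, Ana 0 → Fay.
Borda totals: Gus 4, Dana 5, Fay 7, Ana 2 → Fay.
The two rules agree on Fay.

Yes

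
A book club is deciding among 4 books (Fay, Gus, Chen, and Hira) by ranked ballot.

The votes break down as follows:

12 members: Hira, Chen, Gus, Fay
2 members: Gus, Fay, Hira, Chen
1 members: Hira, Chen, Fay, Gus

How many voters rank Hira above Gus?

13

Ballots ranking Hira above Gus: 12+1 = 13.
Ballots ranking Gus above Hira: 2.
So 13 of 15 voters prefer Hira to Gus.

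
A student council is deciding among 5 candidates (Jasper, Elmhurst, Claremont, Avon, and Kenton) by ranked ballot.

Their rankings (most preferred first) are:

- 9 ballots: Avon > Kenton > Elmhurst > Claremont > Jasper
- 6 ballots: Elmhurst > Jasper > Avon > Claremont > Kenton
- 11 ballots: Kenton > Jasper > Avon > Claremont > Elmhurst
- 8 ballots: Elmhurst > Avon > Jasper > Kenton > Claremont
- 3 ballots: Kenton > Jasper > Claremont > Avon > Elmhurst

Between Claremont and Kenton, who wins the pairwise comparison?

Kenton

Ballots ranking Claremont above Kenton: 6.
Ballots ranking Kenton above Claremont: 9+11+8+3 = 31.
Kenton wins the head-to-head, 31–6.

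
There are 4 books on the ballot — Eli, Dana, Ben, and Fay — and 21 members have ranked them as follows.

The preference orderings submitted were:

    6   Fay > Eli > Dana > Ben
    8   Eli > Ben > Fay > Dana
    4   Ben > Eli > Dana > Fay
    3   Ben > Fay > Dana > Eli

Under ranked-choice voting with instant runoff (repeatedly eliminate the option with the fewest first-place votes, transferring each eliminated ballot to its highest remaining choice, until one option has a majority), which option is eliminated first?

Round 1: Eli 8, Ben 7, Fay 6, Dana 0. Dana has the fewest and is eliminated.
Round 2: Eli 8, Ben 7, Fay 6. Fay has the fewest and is eliminated.
Round 3: Eli 14, Ben 7. Eli has a majority.

Dana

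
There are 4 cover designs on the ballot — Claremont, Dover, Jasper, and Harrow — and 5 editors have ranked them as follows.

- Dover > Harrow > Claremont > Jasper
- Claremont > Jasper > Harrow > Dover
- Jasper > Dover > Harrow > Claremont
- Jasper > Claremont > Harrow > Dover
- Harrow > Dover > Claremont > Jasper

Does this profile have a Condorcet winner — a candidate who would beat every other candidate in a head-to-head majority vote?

No

Head-to-head results (5 voters total):
Claremont vs Dover: Dover wins 3–2.
Claremont vs Jasper: Claremont wins 3–2.
Claremont vs Harrow: Harrow wins 3–2.
Dover vs Jasper: Jasper wins 3–2.
Dover vs Harrow: Harrow wins 3–2.
Jasper vs Harrow: Jasper wins 3–2.
No candidate beats all others: Claremont beats Jasper beats Dover beats Claremont, a majority cycle.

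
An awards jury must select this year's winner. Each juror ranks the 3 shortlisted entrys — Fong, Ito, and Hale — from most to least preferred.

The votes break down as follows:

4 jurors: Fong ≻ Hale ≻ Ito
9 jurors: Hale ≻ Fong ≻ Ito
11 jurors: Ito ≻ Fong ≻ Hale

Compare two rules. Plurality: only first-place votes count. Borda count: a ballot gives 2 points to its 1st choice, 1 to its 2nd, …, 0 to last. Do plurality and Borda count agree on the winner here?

No

Plurality first-place counts: Fong 4, Ito 11, Hale 9 → Ito.
Borda totals: Fong 28, Ito 22, Hale 22 → Fong.
The two rules disagree: plurality picks Ito, Borda picks Fong.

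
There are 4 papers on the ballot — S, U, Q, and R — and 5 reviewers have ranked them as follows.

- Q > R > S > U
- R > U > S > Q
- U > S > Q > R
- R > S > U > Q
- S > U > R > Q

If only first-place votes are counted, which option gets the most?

First-place vote totals:
  S: 1
  U: 1
  Q: 1
  R: 2
R has the most first-place votes.

R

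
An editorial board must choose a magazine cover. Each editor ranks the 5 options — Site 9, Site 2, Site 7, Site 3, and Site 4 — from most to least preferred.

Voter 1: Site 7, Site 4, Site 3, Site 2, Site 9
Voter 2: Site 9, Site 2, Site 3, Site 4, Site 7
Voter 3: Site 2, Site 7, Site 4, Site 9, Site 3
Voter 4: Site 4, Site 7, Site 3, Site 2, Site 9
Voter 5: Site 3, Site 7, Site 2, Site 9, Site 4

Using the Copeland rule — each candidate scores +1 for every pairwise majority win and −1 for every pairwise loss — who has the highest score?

Site 7

Pairwise results:
  Site 9 vs Site 2: Site 2 wins 4–1.
  Site 9 vs Site 7: Site 7 wins 4–1.
  Site 9 vs Site 3: Site 3 wins 3–2.
  Site 9 vs Site 4: Site 4 wins 3–2.
  Site 2 vs Site 7: Site 7 wins 3–2.
  Site 2 vs Site 3: Site 3 wins 3–2.
  Site 2 vs Site 4: Site 2 wins 3–2.
  Site 7 vs Site 3: Site 7 wins 3–2.
  Site 7 vs Site 4: Site 7 wins 3–2.
  Site 3 vs Site 4: Site 4 wins 3–2.
Copeland scores (wins − losses):
  Site 9: 0 − 4 = -4
  Site 2: 2 − 2 = 0
  Site 7: 4 − 0 = 4
  Site 3: 2 − 2 = 0
  Site 4: 2 − 2 = 0
Site 7 has the best Copeland score.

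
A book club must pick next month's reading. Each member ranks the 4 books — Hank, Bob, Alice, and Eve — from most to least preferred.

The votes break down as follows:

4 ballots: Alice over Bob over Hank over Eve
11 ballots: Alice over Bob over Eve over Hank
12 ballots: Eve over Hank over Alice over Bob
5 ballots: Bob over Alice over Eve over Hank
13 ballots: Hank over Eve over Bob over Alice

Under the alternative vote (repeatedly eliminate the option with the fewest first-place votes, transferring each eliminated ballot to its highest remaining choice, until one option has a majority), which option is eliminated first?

Round 1: Alice 15, Hank 13, Eve 12, Bob 5. Bob has the fewest and is eliminated.
Round 2: Alice 20, Hank 13, Eve 12. Eve has the fewest and is eliminated.
Round 3: Hank 25, Alice 20. Hank has a majority.

Bob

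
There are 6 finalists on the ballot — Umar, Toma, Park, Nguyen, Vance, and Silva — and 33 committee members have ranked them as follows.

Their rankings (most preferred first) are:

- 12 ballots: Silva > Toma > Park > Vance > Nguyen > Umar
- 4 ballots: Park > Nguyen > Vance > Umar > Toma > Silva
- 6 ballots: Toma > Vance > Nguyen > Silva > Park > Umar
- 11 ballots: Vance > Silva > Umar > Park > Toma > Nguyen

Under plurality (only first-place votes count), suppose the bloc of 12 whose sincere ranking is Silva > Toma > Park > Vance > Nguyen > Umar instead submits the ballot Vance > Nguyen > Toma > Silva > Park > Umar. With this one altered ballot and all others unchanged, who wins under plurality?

Vance

First-place totals with the altered ballot: Umar 0, Toma 6, Park 4, Nguyen 0, Vance 23, Silva 0.
The switch changes the winner from Silva to Vance.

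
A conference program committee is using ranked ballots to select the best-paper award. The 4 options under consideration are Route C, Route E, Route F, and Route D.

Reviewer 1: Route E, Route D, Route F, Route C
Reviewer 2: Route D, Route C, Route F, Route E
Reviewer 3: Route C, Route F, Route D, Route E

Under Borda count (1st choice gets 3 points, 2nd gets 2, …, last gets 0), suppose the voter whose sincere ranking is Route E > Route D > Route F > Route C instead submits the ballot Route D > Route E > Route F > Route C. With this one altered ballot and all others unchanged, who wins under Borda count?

Borda totals with the altered ballot: Route C 5, Route E 2, Route F 4, Route D 7.
The winner is unchanged: still Route D.

Route D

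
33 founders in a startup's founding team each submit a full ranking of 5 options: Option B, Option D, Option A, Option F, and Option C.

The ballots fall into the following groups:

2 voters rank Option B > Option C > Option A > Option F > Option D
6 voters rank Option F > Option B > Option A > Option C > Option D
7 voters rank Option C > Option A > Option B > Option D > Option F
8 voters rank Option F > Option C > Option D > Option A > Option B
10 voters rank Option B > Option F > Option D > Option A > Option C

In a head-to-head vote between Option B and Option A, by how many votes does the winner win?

3

Ballots ranking Option B above Option A: 2+6+10 = 18.
Ballots ranking Option A above Option B: 7+8 = 15.
Option B wins 18–15, a margin of 3.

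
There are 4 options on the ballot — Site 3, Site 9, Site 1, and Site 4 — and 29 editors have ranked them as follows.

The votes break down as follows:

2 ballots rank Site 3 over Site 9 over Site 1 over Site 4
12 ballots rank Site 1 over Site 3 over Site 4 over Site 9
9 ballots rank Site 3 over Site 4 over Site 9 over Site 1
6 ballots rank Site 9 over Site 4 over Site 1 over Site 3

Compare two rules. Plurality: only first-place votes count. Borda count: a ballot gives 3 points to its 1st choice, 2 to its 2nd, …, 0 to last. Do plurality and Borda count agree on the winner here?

No

Plurality first-place counts: Site 3 11, Site 9 6, Site 1 12, Site 4 0 → Site 1.
Borda totals: Site 3 57, Site 9 31, Site 1 44, Site 4 42 → Site 3.
The two rules disagree: plurality picks Site 1, Borda picks Site 3.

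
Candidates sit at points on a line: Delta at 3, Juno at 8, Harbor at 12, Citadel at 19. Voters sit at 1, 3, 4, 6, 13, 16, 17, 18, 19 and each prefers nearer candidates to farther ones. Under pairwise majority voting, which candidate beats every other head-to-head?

Harbor

With single-peaked preferences on a line, the Condorcet winner is the candidate closest to the median voter.
The median voter (position 13) is closest to Harbor at 12.
Check: Harbor vs Juno — voters closer to Harbor: 5 of 9.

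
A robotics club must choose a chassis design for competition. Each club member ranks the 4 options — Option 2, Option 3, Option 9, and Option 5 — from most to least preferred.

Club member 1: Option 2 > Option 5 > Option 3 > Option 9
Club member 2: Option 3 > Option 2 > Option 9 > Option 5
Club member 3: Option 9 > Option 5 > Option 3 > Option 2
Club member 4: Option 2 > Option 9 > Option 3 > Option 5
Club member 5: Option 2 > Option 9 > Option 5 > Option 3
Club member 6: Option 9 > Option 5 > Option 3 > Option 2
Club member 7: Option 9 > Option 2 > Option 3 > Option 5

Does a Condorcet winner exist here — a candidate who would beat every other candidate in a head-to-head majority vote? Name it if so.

Option 2

Head-to-head results (7 voters total):
Option 2 vs Option 3: Option 2 wins 4–3.
Option 2 vs Option 9: Option 2 wins 4–3.
Option 2 vs Option 5: Option 2 wins 5–2.
Option 3 vs Option 9: Option 9 wins 5–2.
Option 3 vs Option 5: Option 5 wins 4–3.
Option 9 vs Option 5: Option 9 wins 6–1.
Option 2 beats each rival — Option 3 (4–3), Option 9 (4–3), Option 5 (5–2) — so Option 2 is the Condorcet winner.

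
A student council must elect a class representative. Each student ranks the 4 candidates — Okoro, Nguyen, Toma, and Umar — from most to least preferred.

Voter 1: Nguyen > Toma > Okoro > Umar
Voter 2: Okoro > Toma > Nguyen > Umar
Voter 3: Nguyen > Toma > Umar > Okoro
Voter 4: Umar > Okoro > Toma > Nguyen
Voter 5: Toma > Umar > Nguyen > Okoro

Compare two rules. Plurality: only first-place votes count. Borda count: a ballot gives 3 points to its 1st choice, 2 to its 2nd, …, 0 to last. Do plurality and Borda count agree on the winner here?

No

Plurality first-place counts: Okoro 1, Nguyen 2, Toma 1, Umar 1 → Nguyen.
Borda totals: Okoro 6, Nguyen 8, Toma 10, Umar 6 → Toma.
The two rules disagree: plurality picks Nguyen, Borda picks Toma.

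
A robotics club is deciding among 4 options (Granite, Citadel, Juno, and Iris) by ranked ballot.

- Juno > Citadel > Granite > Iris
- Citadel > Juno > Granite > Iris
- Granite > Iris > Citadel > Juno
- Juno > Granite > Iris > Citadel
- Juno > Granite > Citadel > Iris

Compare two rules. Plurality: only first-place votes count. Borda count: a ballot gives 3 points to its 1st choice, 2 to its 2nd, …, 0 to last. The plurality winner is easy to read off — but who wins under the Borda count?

Juno

Plurality first-place counts: Granite 1, Citadel 1, Juno 3, Iris 0 → Juno.
Borda totals: Granite 9, Citadel 7, Juno 11, Iris 3 → Juno.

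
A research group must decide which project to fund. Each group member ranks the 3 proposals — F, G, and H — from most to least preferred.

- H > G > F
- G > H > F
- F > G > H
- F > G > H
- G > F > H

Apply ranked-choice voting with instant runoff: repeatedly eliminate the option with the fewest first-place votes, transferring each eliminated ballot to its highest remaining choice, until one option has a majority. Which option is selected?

G

Round 1: F 2, G 2, H 1. H has the fewest and is eliminated.
Round 2: G 3, F 2. G has a majority.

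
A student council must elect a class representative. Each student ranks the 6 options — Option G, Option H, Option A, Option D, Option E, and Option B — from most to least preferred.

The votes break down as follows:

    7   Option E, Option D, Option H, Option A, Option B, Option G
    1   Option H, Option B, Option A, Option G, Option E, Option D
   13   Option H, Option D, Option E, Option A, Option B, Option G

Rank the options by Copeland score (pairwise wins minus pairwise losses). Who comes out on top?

Option H

Pairwise results:
  Option G vs Option H: Option H wins 21–0.
  Option G vs Option A: Option A wins 21–0.
  Option G vs Option D: Option D wins 20–1.
  Option G vs Option E: Option E wins 20–1.
  Option G vs Option B: Option B wins 21–0.
  Option H vs Option A: Option H wins 21–0.
  Option H vs Option D: Option H wins 14–7.
  Option H vs Option E: Option H wins 14–7.
  Option H vs Option B: Option H wins 21–0.
  Option A vs Option D: Option D wins 20–1.
  Option A vs Option E: Option E wins 20–1.
  Option A vs Option B: Option A wins 20–1.
  Option D vs Option E: Option D wins 13–8.
  Option D vs Option B: Option D wins 20–1.
  Option E vs Option B: Option E wins 20–1.
Copeland scores (wins − losses):
  Option G: 0 − 5 = -5
  Option H: 5 − 0 = 5
  Option A: 2 − 3 = -1
  Option D: 4 − 1 = 3
  Option E: 3 − 2 = 1
  Option B: 1 − 4 = -3
Option H has the best Copeland score.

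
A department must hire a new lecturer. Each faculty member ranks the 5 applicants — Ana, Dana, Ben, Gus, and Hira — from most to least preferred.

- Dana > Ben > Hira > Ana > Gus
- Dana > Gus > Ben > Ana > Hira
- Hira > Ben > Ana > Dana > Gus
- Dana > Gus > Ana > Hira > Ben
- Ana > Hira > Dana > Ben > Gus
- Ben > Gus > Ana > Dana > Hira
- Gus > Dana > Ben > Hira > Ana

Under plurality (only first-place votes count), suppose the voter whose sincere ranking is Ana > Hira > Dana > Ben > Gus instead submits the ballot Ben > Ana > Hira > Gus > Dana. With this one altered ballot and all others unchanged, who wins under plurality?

First-place totals with the altered ballot: Ana 0, Dana 3, Ben 2, Gus 1, Hira 1.
The winner is unchanged: still Dana.

Dana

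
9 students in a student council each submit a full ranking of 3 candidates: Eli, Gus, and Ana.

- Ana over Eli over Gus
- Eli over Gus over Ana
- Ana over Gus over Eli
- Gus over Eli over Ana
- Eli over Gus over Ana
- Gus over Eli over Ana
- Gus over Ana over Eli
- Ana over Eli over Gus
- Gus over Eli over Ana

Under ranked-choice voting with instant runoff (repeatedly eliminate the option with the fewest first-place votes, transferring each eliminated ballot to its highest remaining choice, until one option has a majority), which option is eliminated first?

Round 1: Gus 4, Ana 3, Eli 2. Eli has the fewest and is eliminated.
Round 2: Gus 6, Ana 3. Gus has a majority.

Eli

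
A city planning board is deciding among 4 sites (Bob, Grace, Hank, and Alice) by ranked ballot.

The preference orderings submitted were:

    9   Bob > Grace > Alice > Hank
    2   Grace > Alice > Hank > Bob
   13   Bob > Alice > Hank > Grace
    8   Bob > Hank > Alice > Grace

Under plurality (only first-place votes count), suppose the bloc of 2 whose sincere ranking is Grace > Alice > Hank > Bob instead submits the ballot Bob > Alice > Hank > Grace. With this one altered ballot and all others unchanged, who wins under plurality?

First-place totals with the altered ballot: Bob 32, Grace 0, Hank 0, Alice 0.
The winner is unchanged: still Bob.

Bob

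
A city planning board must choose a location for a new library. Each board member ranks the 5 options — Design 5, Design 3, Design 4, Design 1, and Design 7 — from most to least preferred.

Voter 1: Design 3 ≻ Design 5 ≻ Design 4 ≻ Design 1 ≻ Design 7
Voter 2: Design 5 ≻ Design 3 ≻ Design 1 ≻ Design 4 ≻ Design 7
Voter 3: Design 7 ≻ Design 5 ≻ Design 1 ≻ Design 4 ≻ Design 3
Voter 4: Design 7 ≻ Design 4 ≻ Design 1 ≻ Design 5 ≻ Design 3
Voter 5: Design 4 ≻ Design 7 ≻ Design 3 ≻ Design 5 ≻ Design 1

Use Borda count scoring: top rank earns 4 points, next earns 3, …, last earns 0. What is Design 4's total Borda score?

11

Borda scores:
  Design 5: 3 + 4 + 3 + 1 + 1 = 12
  Design 3: 4 + 3 + 0 + 0 + 2 = 9
  Design 4: 2 + 1 + 1 + 3 + 4 = 11
  Design 1: 1 + 2 + 2 + 2 + 0 = 7
  Design 7: 0 + 0 + 4 + 4 + 3 = 11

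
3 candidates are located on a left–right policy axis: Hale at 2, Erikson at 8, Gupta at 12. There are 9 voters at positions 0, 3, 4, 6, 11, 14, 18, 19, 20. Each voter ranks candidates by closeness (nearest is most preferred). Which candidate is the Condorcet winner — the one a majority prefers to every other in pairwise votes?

Gupta

With single-peaked preferences on a line, the Condorcet winner is the candidate closest to the median voter.
The median voter (position 11) is closest to Gupta at 12.
Check: Gupta vs Erikson — voters closer to Gupta: 5 of 9.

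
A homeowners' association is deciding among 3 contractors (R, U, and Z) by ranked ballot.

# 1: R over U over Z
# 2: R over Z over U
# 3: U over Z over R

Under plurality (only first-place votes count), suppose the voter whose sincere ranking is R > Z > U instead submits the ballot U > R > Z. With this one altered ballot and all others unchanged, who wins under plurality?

First-place totals with the altered ballot: R 1, U 2, Z 0.
The switch changes the winner from R to U.

U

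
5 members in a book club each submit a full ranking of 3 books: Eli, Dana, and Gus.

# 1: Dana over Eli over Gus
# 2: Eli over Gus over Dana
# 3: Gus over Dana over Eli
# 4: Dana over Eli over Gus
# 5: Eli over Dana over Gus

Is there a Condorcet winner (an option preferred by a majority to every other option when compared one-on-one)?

Head-to-head results (5 voters total):
Eli vs Dana: Dana wins 3–2.
Eli vs Gus: Eli wins 4–1.
Dana vs Gus: Dana wins 3–2.
Dana beats each rival — Eli (3–2), Gus (3–2) — so Dana is the Condorcet winner.

Yes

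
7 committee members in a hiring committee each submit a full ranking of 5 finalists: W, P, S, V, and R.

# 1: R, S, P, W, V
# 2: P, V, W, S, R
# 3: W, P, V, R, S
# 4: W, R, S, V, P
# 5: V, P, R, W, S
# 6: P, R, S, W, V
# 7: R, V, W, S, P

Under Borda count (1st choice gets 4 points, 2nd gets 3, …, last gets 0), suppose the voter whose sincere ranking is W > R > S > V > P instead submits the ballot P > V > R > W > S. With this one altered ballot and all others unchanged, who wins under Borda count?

P

Borda totals with the altered ballot: W 12, P 20, S 7, V 15, R 16.
The switch changes the winner from R to P.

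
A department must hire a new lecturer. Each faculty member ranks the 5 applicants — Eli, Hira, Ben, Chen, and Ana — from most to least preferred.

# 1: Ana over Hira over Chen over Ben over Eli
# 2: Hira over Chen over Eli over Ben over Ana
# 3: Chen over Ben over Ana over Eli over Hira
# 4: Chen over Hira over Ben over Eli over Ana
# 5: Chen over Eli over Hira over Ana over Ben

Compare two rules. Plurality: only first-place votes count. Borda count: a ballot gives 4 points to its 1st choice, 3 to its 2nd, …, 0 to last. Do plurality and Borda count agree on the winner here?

Plurality first-place counts: Eli 0, Hira 1, Ben 0, Chen 3, Ana 1 → Chen.
Borda totals: Eli 7, Hira 12, Ben 7, Chen 17, Ana 7 → Chen.
The two rules agree on Chen.

Yes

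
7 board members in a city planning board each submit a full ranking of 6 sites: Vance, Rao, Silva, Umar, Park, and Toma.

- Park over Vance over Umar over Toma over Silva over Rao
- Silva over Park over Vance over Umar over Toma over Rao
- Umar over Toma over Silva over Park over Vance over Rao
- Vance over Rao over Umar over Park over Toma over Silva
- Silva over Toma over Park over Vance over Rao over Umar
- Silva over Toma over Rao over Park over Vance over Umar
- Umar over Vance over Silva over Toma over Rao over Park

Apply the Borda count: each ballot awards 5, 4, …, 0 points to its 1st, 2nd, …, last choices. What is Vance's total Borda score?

Borda scores:
  Vance: 4 + 3 + 1 + 5 + 2 + 1 + 4 = 20
  Rao: 0 + 0 + 0 + 4 + 1 + 3 + 1 = 9
  Silva: 1 + 5 + 3 + 0 + 5 + 5 + 3 = 22
  Umar: 3 + 2 + 5 + 3 + 0 + 0 + 5 = 18
  Park: 5 + 4 + 2 + 2 + 3 + 2 + 0 = 18
  Toma: 2 + 1 + 4 + 1 + 4 + 4 + 2 = 18

20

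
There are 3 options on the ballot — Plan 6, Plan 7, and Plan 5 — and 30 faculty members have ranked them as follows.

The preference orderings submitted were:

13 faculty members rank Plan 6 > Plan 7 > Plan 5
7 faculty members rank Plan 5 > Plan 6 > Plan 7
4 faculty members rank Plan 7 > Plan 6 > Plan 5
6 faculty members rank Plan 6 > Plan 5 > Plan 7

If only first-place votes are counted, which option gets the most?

Plan 6

First-place vote totals:
  Plan 6: 19
  Plan 7: 4
  Plan 5: 7
Plan 6 has the most first-place votes.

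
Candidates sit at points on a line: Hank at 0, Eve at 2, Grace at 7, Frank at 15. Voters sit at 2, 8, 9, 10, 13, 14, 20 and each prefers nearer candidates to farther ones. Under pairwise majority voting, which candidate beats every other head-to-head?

With single-peaked preferences on a line, the Condorcet winner is the candidate closest to the median voter.
The median voter (position 10) is closest to Grace at 7.
Check: Grace vs Eve — voters closer to Grace: 6 of 7.

Grace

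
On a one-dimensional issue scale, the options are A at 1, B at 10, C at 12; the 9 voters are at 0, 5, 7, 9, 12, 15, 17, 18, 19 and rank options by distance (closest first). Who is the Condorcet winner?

With single-peaked preferences on a line, the Condorcet winner is the candidate closest to the median voter.
The median voter (position 12) is closest to C at 12.
Check: C vs A — voters closer to C: 7 of 9.

C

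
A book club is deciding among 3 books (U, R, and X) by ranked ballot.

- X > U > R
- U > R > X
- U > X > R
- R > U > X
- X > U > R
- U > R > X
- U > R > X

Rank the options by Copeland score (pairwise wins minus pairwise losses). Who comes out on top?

Pairwise results:
  U vs R: U wins 6–1.
  U vs X: U wins 5–2.
  R vs X: R wins 4–3.
Copeland scores (wins − losses):
  U: 2 − 0 = 2
  R: 1 − 1 = 0
  X: 0 − 2 = -2
U has the best Copeland score.

U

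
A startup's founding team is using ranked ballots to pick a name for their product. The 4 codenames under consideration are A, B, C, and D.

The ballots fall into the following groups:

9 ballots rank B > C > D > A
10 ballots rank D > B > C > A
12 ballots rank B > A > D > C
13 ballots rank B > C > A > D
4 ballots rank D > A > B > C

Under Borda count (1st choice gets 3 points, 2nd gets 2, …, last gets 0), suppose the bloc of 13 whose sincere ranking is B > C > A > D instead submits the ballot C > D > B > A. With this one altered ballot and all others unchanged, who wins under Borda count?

Borda totals with the altered ballot: A 32, B 100, C 67, D 89.
The winner is unchanged: still B.

B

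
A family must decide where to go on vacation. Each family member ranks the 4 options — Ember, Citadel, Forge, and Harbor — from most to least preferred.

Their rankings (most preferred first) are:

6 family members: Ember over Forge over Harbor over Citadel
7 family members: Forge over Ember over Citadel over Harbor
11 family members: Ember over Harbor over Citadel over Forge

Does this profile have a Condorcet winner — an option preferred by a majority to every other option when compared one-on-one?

Yes

Head-to-head results (24 voters total):
Ember vs Citadel: Ember wins 24–0.
Ember vs Forge: Ember wins 17–7.
Ember vs Harbor: Ember wins 24–0.
Citadel vs Forge: Forge wins 13–11.
Citadel vs Harbor: Harbor wins 17–7.
Forge vs Harbor: Forge wins 13–11.
Ember beats each rival — Citadel (24–0), Forge (17–7), Harbor (24–0) — so Ember is the Condorcet winner.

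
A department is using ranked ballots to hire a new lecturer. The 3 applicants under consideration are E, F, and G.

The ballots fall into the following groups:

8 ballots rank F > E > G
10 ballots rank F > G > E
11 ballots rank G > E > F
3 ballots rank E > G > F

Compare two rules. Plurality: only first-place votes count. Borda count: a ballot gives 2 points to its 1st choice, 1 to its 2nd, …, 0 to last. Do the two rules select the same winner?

Yes

Plurality first-place counts: E 3, F 18, G 11 → F.
Borda totals: E 25, F 36, G 35 → F.
The two rules agree on F.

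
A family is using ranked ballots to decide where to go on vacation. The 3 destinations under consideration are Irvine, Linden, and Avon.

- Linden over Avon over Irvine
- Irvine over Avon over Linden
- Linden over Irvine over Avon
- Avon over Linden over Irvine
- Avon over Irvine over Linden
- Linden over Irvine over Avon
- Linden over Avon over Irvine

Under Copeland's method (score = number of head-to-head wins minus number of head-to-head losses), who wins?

Pairwise results:
  Irvine vs Linden: Linden wins 5–2.
  Irvine vs Avon: Avon wins 4–3.
  Linden vs Avon: Linden wins 4–3.
Copeland scores (wins − losses):
  Irvine: 0 − 2 = -2
  Linden: 2 − 0 = 2
  Avon: 1 − 1 = 0
Linden has the best Copeland score.

Linden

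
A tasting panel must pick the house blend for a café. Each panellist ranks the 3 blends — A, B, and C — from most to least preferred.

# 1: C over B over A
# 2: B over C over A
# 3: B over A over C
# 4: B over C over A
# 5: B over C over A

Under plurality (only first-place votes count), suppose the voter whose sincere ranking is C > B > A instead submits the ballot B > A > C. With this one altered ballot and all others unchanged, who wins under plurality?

First-place totals with the altered ballot: A 0, B 5, C 0.
The winner is unchanged: still B.

B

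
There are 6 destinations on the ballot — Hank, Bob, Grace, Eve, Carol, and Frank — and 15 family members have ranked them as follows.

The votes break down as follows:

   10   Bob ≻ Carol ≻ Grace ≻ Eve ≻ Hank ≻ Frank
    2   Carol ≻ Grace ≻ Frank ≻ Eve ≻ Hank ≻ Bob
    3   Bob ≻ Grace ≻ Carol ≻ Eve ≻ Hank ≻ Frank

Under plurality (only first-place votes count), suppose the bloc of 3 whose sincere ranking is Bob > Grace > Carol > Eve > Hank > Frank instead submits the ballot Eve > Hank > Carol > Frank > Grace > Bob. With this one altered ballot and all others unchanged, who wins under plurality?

First-place totals with the altered ballot: Hank 0, Bob 10, Grace 0, Eve 3, Carol 2, Frank 0.
The winner is unchanged: still Bob.

Bob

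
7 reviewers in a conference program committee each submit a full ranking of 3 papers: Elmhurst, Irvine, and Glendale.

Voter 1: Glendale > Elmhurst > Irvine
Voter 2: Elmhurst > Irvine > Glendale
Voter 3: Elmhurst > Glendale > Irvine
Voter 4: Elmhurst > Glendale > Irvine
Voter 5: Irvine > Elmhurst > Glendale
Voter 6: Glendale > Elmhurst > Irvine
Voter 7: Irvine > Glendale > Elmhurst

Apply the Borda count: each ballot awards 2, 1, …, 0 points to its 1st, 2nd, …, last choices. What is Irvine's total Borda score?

5

Borda scores:
  Elmhurst: 1 + 2 + 2 + 2 + 1 + 1 + 0 = 9
  Irvine: 0 + 1 + 0 + 0 + 2 + 0 + 2 = 5
  Glendale: 2 + 0 + 1 + 1 + 0 + 2 + 1 = 7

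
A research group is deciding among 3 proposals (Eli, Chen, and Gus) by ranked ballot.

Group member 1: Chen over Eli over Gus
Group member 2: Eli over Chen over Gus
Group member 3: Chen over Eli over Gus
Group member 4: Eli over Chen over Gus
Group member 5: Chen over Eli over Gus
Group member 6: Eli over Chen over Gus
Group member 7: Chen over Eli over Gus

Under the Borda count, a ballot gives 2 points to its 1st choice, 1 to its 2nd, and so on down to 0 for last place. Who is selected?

Chen

Borda scores:
  Eli: 1 + 2 + 1 + 2 + 1 + 2 + 1 = 10
  Chen: 2 + 1 + 2 + 1 + 2 + 1 + 2 = 11
  Gus: 0 + 0 + 0 + 0 + 0 + 0 + 0 = 0
Chen has the highest total.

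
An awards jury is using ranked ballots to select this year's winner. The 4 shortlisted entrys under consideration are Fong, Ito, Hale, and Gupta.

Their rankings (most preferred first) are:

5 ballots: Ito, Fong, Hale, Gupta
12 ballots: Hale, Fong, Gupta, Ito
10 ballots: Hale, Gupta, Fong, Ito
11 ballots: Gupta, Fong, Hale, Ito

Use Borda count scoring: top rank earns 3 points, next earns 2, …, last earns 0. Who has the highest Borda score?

Hale

Borda scores:
  Fong: 5·2 + 12·2 + 10·1 + 11·2 = 66
  Ito: 5·3 + 12·0 + 10·0 + 11·0 = 15
  Hale: 5·1 + 12·3 + 10·3 + 11·1 = 82
  Gupta: 5·0 + 12·1 + 10·2 + 11·3 = 65
Hale has the highest total.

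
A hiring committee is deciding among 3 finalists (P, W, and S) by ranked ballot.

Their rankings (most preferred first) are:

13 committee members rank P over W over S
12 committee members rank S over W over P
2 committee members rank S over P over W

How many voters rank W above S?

13

Ballots ranking W above S: 13.
Ballots ranking S above W: 12+2 = 14.
So 13 of 27 voters prefer W to S.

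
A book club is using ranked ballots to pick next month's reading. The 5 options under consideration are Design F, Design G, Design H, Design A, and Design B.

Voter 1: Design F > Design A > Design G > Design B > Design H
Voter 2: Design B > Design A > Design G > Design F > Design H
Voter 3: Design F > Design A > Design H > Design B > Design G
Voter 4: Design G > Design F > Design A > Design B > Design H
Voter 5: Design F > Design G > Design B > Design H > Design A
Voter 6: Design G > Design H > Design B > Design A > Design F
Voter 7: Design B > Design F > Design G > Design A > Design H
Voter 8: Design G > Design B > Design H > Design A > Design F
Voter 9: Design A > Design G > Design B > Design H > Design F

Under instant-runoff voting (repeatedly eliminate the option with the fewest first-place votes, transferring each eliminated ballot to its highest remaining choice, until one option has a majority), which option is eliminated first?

Round 1: Design F 3, Design G 3, Design B 2, Design A 1, Design H 0. Design H has the fewest and is eliminated.
Round 2: Design F 3, Design G 3, Design B 2, Design A 1. Design A has the fewest and is eliminated.
Round 3: Design G 4, Design F 3, Design B 2. Design B has the fewest and is eliminated.
Round 4: Design G 5, Design F 4. Design G has a majority.

Design H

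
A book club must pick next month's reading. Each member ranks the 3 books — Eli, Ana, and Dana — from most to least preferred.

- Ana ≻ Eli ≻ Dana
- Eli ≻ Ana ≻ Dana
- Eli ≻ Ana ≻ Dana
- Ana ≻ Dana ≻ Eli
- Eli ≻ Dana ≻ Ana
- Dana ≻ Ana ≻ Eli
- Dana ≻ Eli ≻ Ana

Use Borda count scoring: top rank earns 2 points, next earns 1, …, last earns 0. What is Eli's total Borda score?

Borda scores:
  Eli: 1 + 2 + 2 + 0 + 2 + 0 + 1 = 8
  Ana: 2 + 1 + 1 + 2 + 0 + 1 + 0 = 7
  Dana: 0 + 0 + 0 + 1 + 1 + 2 + 2 = 6

8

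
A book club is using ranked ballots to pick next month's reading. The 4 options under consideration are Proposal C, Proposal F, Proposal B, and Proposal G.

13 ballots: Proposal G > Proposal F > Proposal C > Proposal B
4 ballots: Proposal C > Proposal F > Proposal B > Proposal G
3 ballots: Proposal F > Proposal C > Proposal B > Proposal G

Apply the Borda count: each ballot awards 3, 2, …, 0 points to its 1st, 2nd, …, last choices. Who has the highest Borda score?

Borda scores:
  Proposal C: 13·1 + 4·3 + 3·2 = 31
  Proposal F: 13·2 + 4·2 + 3·3 = 43
  Proposal B: 13·0 + 4·1 + 3·1 = 7
  Proposal G: 13·3 + 4·0 + 3·0 = 39
Proposal F has the highest total.

Proposal F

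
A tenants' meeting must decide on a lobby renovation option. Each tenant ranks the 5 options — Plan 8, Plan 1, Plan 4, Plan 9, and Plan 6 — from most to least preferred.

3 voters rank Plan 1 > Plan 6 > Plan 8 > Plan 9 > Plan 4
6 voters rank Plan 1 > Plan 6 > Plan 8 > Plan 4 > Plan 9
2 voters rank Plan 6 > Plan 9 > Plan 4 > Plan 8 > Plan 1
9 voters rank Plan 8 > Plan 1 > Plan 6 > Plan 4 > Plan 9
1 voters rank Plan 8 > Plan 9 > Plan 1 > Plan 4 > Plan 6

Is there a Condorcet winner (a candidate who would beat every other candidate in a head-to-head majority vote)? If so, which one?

Head-to-head results (21 voters total):
Plan 8 vs Plan 1: Plan 8 wins 12–9.
Plan 8 vs Plan 4: Plan 8 wins 19–2.
Plan 8 vs Plan 9: Plan 8 wins 19–2.
Plan 8 vs Plan 6: Plan 6 wins 11–10.
Plan 1 vs Plan 4: Plan 1 wins 19–2.
Plan 1 vs Plan 9: Plan 1 wins 18–3.
Plan 1 vs Plan 6: Plan 1 wins 19–2.
Plan 4 vs Plan 9: Plan 4 wins 15–6.
Plan 4 vs Plan 6: Plan 6 wins 20–1.
Plan 9 vs Plan 6: Plan 6 wins 20–1.
No candidate beats all others: Plan 8 beats Plan 1 beats Plan 6 beats Plan 8, a majority cycle.

None — there is no Condorcet winner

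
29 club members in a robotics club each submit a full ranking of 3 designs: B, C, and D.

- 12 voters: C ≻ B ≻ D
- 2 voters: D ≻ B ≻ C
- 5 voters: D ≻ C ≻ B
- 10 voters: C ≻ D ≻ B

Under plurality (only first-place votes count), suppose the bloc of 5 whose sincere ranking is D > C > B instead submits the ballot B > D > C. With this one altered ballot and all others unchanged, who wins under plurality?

First-place totals with the altered ballot: B 5, C 22, D 2.
The winner is unchanged: still C.

C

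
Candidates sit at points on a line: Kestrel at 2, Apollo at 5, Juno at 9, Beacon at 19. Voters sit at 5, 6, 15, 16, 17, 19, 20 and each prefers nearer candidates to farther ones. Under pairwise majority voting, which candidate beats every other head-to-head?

With single-peaked preferences on a line, the Condorcet winner is the candidate closest to the median voter.
The median voter (position 16) is closest to Beacon at 19.
Check: Beacon vs Apollo — voters closer to Beacon: 5 of 7.

Beacon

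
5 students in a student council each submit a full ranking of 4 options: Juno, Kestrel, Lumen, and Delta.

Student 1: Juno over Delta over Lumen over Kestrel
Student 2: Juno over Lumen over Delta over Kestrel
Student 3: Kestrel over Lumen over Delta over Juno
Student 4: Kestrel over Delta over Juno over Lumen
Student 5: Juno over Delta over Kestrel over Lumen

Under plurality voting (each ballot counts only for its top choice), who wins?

First-place vote totals:
  Juno: 3
  Kestrel: 2
  Lumen: 0
  Delta: 0
Juno has the most first-place votes.

Juno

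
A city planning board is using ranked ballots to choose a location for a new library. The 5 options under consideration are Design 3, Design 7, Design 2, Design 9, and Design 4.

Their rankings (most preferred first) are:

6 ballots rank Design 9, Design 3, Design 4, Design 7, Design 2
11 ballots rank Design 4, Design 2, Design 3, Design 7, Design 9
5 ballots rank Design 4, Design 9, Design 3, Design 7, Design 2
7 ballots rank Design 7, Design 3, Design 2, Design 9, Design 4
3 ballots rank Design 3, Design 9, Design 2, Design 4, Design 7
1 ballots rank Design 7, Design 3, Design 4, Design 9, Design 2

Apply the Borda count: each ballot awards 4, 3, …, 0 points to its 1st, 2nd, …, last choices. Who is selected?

Design 3

Borda scores:
  Design 3: 6·3 + 11·2 + 5·2 + 7·3 + 3·4 + 3 = 86
  Design 7: 6·1 + 11·1 + 5·1 + 7·4 + 3·0 + 4 = 54
  Design 2: 6·0 + 11·3 + 5·0 + 7·2 + 3·2 + 0 = 53
  Design 9: 6·4 + 11·0 + 5·3 + 7·1 + 3·3 + 1 = 56
  Design 4: 6·2 + 11·4 + 5·4 + 7·0 + 3·1 + 2 = 81
Design 3 has the highest total.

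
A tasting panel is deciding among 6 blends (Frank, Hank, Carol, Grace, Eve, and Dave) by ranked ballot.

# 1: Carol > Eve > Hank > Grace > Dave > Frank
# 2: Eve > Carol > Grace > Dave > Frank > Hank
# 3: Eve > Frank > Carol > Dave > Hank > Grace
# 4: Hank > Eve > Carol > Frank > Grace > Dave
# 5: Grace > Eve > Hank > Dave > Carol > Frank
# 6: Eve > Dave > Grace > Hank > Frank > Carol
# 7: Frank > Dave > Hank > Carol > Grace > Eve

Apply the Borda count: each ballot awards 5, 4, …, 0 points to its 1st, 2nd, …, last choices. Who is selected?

Borda scores:
  Frank: 0 + 1 + 4 + 2 + 0 + 1 + 5 = 13
  Hank: 3 + 0 + 1 + 5 + 3 + 2 + 3 = 17
  Carol: 5 + 4 + 3 + 3 + 1 + 0 + 2 = 18
  Grace: 2 + 3 + 0 + 1 + 5 + 3 + 1 = 15
  Eve: 4 + 5 + 5 + 4 + 4 + 5 + 0 = 27
  Dave: 1 + 2 + 2 + 0 + 2 + 4 + 4 = 15
Eve has the highest total.

Eve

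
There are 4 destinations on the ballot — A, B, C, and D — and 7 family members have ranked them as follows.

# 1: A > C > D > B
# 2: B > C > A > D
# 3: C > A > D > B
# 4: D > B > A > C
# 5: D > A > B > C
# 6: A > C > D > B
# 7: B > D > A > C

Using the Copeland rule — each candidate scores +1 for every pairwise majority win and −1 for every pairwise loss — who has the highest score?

Pairwise results:
  A vs B: A wins 4–3.
  A vs C: A wins 5–2.
  A vs D: A wins 4–3.
  B vs C: B wins 4–3.
  B vs D: D wins 5–2.
  C vs D: C wins 4–3.
Copeland scores (wins − losses):
  A: 3 − 0 = 3
  B: 1 − 2 = -1
  C: 1 − 2 = -1
  D: 1 − 2 = -1
A has the best Copeland score.

A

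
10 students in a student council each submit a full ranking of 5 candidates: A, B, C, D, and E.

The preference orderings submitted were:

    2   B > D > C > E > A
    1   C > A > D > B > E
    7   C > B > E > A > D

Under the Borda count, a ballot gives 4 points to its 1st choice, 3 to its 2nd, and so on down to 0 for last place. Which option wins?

Borda scores:
  A: 2·0 + 3 + 7·1 = 10
  B: 2·4 + 1 + 7·3 = 30
  C: 2·2 + 4 + 7·4 = 36
  D: 2·3 + 2 + 7·0 = 8
  E: 2·1 + 0 + 7·2 = 16
C has the highest total.

C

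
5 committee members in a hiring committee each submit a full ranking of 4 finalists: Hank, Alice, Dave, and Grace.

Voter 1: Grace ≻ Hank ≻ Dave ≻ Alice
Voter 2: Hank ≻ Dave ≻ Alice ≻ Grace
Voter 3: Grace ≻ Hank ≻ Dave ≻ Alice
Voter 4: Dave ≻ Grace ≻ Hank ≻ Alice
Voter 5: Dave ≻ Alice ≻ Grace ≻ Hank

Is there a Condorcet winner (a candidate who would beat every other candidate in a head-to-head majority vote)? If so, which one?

Head-to-head results (5 voters total):
Hank vs Alice: Hank wins 4–1.
Hank vs Dave: Hank wins 3–2.
Hank vs Grace: Grace wins 4–1.
Alice vs Dave: Dave wins 5–0.
Alice vs Grace: Grace wins 3–2.
Dave vs Grace: Dave wins 3–2.
No candidate beats all others: Hank beats Dave beats Grace beats Hank, a majority cycle.

There is no Condorcet winner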